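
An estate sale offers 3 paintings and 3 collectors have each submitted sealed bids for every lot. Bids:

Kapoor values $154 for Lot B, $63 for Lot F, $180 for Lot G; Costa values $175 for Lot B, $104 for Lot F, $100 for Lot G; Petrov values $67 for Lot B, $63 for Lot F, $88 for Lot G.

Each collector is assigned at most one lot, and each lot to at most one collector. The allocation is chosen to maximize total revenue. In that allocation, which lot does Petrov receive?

This is a one-to-one assignment (maximum-weight bipartite matching).
Optimal: Kapoor→Lot G ($180), Costa→Lot B ($175), Petrov→Lot F ($63) — total 180+175+63 = $418.
Column-greedy (each lot in turn goes to its best remaining collector) gives $326, worse by 92.
Next-best assignment: Kapoor→Lot G, Costa→Lot F, Petrov→Lot B = $351.
Swapping Petrov↔Costa (Petrov→Lot B $67, Costa→Lot F $104) loses 67.
Petrov's own top lot is Lot G ($88), but forcing Petrov→Lot G and reassigning the rest optimally gives only $346 — worse by 72.

Petrov receives Lot F.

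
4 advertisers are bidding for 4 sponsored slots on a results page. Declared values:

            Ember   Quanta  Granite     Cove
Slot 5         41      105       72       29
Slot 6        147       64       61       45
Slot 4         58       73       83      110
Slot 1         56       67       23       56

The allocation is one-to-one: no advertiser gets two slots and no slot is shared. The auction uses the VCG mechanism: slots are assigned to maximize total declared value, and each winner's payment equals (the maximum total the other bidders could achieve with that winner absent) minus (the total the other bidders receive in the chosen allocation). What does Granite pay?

Granite pays $38.

Efficient allocation: Ember→Slot 6 ($147), Quanta→Slot 1 ($67), Granite→Slot 5 ($72), Cove→Slot 4 ($110); total welfare W = $396.
Granite receives Slot 5 at value $72, so the others get W − 72 = $324.
Without Granite: best allocation of the remaining 3 bidders over all 4 slots is Ember→Slot 6 ($147), Quanta→Slot 5 ($105), Cove→Slot 4 ($110), total $362.
VCG payment = (others' best without Granite) − (others' welfare with Granite) = 362 − 324 = $38.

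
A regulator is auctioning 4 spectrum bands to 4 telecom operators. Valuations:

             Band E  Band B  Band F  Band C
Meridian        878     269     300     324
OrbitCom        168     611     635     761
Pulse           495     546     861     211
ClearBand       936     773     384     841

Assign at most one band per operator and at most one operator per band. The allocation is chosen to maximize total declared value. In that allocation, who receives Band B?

ClearBand receives Band B.

This is the linear assignment problem.
Optimal: Meridian→Band E ($878M), OrbitCom→Band C ($761M), Pulse→Band F ($861M), ClearBand→Band B ($773M) — total 878+761+861+773 = $3273M.
Next-best assignment: Meridian→Band E, OrbitCom→Band B, Pulse→Band F, ClearBand→Band C = $3191M.
ClearBand's own top band is Band E ($936M), but forcing ClearBand→Band E and reassigning the rest optimally gives only $2827M — worse by 446.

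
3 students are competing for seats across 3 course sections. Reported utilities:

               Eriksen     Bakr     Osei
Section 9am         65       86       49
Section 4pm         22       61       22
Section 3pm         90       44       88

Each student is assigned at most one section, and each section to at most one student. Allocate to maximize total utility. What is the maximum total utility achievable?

Optimal: Eriksen→Section 9am (65 points), Bakr→Section 4pm (61 points), Osei→Section 3pm (88 points) — total 65+61+88 = 214 points.
Next-best assignment: Eriksen→Section 3pm, Bakr→Section 4pm, Osei→Section 9am = 200 points.
Swapping Bakr↔Osei (Bakr→Section 3pm 44 points, Osei→Section 4pm 22 points) loses 83.

Maximum total: 214 points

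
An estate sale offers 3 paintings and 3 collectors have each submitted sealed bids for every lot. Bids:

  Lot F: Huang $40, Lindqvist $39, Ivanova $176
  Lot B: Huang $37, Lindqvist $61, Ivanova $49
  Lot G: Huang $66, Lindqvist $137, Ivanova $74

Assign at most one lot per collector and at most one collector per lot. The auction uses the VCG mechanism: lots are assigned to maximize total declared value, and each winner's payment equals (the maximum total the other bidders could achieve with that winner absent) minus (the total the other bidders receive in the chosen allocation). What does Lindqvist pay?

Efficient allocation: Huang→Lot B ($37), Lindqvist→Lot G ($137), Ivanova→Lot F ($176); total welfare W = $350.
Lindqvist receives Lot G at value $137, so the others get W − 137 = $213.
Without Lindqvist: best allocation of the remaining 2 bidders over all 3 lots is Huang→Lot G ($66), Ivanova→Lot F ($176), total $242.
VCG payment = (others' best without Lindqvist) − (others' welfare with Lindqvist) = 242 − 213 = $29.

Lindqvist pays $29.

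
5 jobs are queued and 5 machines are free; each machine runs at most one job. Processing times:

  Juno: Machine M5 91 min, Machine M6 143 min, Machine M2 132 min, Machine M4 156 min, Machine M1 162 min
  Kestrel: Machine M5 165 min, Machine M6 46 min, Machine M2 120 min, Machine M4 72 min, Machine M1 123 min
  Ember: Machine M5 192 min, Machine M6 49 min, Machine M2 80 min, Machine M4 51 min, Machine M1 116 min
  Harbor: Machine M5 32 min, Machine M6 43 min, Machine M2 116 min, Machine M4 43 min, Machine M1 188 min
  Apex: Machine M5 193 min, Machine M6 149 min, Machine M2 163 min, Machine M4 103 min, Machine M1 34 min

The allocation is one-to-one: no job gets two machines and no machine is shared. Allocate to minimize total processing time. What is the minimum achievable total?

This is the linear assignment problem.
Optimal: Juno→Machine M5 (91 min), Kestrel→Machine M6 (46 min), Ember→Machine M2 (80 min), Harbor→Machine M4 (43 min), Apex→Machine M1 (34 min) — total 91+46+80+43+34 = 294 min.

Minimum total: 294 min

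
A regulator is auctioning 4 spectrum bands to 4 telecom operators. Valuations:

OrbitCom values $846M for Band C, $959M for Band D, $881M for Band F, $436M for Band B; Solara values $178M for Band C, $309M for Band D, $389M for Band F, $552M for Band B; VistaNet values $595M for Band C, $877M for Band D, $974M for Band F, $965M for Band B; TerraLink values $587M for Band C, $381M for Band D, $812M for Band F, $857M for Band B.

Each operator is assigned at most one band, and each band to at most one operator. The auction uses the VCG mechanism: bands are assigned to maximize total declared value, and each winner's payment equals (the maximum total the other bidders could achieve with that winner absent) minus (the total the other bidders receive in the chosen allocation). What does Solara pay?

Solara pays $255M.

Efficient allocation: OrbitCom→Band C ($846M), Solara→Band B ($552M), VistaNet→Band D ($877M), TerraLink→Band F ($812M); total welfare W = $3087M.
Solara receives Band B at value $552M, so the others get W − 552 = $2535M.
Without Solara: best allocation of the remaining 3 bidders over all 4 bands is OrbitCom→Band D ($959M), VistaNet→Band F ($974M), TerraLink→Band B ($857M), total $2790M.
VCG payment = (others' best without Solara) − (others' welfare with Solara) = 2790 − 2535 = $255M.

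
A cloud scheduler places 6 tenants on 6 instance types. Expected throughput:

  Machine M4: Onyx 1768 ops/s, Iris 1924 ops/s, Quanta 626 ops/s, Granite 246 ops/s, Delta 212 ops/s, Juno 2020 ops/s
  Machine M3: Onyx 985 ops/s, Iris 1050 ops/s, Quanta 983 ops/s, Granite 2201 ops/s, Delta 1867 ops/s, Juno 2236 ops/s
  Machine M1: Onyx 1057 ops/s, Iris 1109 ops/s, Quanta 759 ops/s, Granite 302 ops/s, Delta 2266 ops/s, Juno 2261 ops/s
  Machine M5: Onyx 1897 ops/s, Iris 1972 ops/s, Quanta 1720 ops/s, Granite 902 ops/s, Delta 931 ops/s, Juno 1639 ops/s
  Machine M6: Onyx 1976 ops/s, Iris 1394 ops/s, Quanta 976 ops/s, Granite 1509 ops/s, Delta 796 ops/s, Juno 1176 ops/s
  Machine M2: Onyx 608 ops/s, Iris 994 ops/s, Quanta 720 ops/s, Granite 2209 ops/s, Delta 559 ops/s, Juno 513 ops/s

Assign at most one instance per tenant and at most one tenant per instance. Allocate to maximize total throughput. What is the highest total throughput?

This is the linear assignment problem.
Optimal: Onyx→Machine M6 (1976 ops/s), Iris→Machine M4 (1924 ops/s), Quanta→Machine M5 (1720 ops/s), Granite→Machine M2 (2209 ops/s), Delta→Machine M1 (2266 ops/s), Juno→Machine M3 (2236 ops/s) — total 1976+1924+1720+2209+2266+2236 = 12331 ops/s.
Swapping Granite↔Delta (Granite→Machine M1 302 ops/s, Delta→Machine M2 559 ops/s) loses 3614.
Checked against all permutations: 12331 ops/s is optimal.

Max total: 12331 ops/s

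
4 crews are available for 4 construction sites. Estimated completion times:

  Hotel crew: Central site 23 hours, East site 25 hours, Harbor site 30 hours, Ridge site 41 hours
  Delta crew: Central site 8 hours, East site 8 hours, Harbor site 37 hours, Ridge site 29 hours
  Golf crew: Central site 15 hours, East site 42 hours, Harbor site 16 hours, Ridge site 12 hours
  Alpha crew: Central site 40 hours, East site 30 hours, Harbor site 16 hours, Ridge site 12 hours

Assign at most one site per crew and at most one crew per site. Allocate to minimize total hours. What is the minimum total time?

Minimum total: 59 hours

This is the linear assignment problem.
Optimal: Hotel crew→Central site (23 hours), Delta crew→East site (8 hours), Golf crew→Harbor site (16 hours), Alpha crew→Ridge site (12 hours) — total 23+8+16+12 = 59 hours.
Min-entry greedy (repeatedly take the single cheapest remaining cell) gives 61 hours, worse by 2.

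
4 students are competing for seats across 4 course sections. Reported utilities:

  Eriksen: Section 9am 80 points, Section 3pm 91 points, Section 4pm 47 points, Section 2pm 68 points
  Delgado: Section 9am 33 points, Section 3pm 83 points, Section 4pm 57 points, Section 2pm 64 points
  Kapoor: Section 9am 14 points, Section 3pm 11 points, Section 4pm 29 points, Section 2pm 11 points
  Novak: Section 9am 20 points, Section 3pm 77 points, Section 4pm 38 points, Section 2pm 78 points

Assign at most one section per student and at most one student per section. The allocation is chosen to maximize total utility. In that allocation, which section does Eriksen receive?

Optimal: Eriksen→Section 9am (80 points), Delgado→Section 3pm (83 points), Kapoor→Section 4pm (29 points), Novak→Section 2pm (78 points) — total 80+83+29+78 = 270 points.
Max-entry greedy (repeatedly take the single best remaining cell) gives 240 points, worse by 30.
Next-best assignment: Eriksen→Section 9am, Delgado→Section 2pm, Kapoor→Section 4pm, Novak→Section 3pm = 250 points.
Swapping Kapoor↔Eriksen (Kapoor→Section 9am 14 points, Eriksen→Section 4pm 47 points) loses 48.
Eriksen's own top section is Section 3pm (91 points), but forcing Eriksen→Section 3pm and reassigning the rest optimally gives only 240 points — worse by 30.

Eriksen receives Section 9am.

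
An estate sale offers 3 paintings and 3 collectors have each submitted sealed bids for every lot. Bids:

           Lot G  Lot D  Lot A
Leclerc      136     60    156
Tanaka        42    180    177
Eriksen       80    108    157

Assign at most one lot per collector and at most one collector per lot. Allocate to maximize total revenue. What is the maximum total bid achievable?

Optimal: Leclerc→Lot G ($136), Tanaka→Lot D ($180), Eriksen→Lot A ($157) — total 136+180+157 = $473.
Row-greedy (each collector in turn takes its best remaining lot) gives $416, worse by 57.
Next-best assignment: Leclerc→Lot G, Tanaka→Lot A, Eriksen→Lot D = $421.
Swapping Eriksen↔Leclerc (Eriksen→Lot G $80, Leclerc→Lot A $156) loses 57.

Maximum total: $473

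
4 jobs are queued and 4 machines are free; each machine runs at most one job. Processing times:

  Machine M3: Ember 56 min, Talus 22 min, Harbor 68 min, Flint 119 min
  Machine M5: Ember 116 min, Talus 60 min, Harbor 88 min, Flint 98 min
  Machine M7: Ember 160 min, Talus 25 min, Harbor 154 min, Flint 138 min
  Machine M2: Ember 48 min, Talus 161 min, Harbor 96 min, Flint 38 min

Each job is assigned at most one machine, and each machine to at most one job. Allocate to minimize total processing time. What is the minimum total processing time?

This is a one-to-one assignment (minimum-cost bipartite matching).
Optimal: Ember→Machine M3 (56 min), Talus→Machine M7 (25 min), Harbor→Machine M5 (88 min), Flint→Machine M2 (38 min) — total 56+25+88+38 = 207 min.
Min-entry greedy (repeatedly take the single cheapest remaining cell) gives 308 min, worse by 101.
Next-best assignment: Ember→Machine M2, Talus→Machine M7, Harbor→Machine M3, Flint→Machine M5 = 239 min.

Minimum total: 207 min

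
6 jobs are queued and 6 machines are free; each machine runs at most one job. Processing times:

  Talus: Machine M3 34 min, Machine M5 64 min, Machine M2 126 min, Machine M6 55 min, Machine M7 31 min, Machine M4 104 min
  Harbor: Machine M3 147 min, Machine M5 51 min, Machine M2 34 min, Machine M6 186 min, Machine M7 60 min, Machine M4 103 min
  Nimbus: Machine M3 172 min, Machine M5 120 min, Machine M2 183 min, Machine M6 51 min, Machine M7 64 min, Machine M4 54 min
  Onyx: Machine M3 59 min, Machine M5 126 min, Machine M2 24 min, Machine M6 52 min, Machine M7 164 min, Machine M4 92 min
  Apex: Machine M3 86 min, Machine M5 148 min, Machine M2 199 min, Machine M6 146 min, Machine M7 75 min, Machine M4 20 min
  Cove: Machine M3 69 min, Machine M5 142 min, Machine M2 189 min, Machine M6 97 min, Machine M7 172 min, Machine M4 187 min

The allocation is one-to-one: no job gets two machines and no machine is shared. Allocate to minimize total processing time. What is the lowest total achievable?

Minimum total: 246 min

Optimal: Talus→Machine M7 (31 min), Harbor→Machine M5 (51 min), Nimbus→Machine M6 (51 min), Onyx→Machine M2 (24 min), Apex→Machine M4 (20 min), Cove→Machine M3 (69 min) — total 31+51+51+24+20+69 = 246 min.
Row-greedy (each job in turn takes its cheapest remaining machine) gives 337 min, worse by 91.
Next-best assignment: Talus→Machine M6, Harbor→Machine M5, Nimbus→Machine M7, Onyx→Machine M2, Apex→Machine M4, Cove→Machine M3 = 283 min.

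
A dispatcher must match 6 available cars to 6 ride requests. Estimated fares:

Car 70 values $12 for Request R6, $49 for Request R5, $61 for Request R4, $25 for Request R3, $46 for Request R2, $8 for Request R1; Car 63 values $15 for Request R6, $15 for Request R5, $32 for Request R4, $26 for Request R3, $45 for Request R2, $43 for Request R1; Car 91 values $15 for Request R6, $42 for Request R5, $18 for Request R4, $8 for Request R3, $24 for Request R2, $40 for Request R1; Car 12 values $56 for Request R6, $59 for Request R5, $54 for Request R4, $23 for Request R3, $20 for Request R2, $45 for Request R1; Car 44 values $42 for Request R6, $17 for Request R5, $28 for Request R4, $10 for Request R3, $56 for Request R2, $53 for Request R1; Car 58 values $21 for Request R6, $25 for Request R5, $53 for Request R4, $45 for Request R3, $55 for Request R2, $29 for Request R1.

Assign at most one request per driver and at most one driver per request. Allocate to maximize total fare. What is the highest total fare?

Maximum total: $303

Treat this as an assignment problem: match each driver to one request.
Optimal: Car 70→Request R4 ($61), Car 63→Request R1 ($43), Car 91→Request R5 ($42), Car 12→Request R6 ($56), Car 44→Request R2 ($56), Car 58→Request R3 ($45) — total 61+43+42+56+56+45 = $303.
Max-entry greedy (repeatedly take the single best remaining cell) gives $279, worse by 24.
Swapping Car 70↔Car 44 (Car 70→Request R2 $46, Car 44→Request R4 $28) loses 43.
No other one-to-one assignment exceeds $303.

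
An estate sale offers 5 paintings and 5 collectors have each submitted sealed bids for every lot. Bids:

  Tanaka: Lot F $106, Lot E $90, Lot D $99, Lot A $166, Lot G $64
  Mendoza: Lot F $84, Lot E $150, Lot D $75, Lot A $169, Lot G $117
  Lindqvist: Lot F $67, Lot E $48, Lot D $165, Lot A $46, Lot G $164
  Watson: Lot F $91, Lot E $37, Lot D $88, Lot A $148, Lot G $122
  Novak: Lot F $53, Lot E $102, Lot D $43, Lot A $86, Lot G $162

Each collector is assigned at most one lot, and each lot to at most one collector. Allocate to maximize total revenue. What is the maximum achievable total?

Maximum total: $734

Treat this as an assignment problem: match each collector to one lot.
Optimal: Tanaka→Lot A ($166), Mendoza→Lot E ($150), Lindqvist→Lot D ($165), Watson→Lot F ($91), Novak→Lot G ($162) — total 166+150+165+91+162 = $734.
Row-greedy (each collector in turn takes its best remaining lot) gives $656, worse by 78.
No other one-to-one assignment exceeds $734.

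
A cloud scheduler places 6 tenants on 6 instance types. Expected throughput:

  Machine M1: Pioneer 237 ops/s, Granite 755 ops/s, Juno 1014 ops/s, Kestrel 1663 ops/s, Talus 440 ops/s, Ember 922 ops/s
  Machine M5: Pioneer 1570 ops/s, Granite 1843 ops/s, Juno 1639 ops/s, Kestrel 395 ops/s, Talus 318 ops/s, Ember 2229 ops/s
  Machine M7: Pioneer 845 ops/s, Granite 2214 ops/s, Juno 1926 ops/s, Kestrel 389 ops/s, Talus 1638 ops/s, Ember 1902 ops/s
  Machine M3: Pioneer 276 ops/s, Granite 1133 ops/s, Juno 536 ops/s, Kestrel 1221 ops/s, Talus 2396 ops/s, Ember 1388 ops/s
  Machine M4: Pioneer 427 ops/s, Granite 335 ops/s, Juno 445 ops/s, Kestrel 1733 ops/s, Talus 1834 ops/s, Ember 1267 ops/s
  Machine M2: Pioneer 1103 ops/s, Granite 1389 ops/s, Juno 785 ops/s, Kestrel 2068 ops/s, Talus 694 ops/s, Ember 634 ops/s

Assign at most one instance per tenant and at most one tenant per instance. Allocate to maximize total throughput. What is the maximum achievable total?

This is a one-to-one assignment (maximum-weight bipartite matching).
Optimal: Pioneer→Machine M2 (1103 ops/s), Granite→Machine M7 (2214 ops/s), Juno→Machine M1 (1014 ops/s), Kestrel→Machine M4 (1733 ops/s), Talus→Machine M3 (2396 ops/s), Ember→Machine M5 (2229 ops/s) — total 1103+2214+1014+1733+2396+2229 = 10689 ops/s.
Max-entry greedy (repeatedly take the single best remaining cell) gives 10348 ops/s, worse by 341.
Swapping Ember↔Kestrel (Ember→Machine M4 1267 ops/s, Kestrel→Machine M5 395 ops/s) loses 2300.

Maximum total: 10689 ops/s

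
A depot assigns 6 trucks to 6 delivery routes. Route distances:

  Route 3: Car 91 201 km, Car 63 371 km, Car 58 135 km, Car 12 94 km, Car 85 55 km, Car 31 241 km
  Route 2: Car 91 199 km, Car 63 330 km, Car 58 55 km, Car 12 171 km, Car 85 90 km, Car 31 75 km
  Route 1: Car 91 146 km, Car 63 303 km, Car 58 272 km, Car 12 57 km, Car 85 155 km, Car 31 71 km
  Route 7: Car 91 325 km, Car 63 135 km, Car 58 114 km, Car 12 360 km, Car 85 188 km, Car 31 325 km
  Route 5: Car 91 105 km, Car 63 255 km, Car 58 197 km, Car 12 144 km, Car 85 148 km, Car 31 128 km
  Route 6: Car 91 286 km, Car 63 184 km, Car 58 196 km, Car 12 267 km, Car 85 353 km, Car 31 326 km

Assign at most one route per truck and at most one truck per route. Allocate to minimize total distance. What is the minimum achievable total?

Min total: 590 km

This is a one-to-one assignment (minimum-cost bipartite matching).
Optimal: Car 91→Route 5 (105 km), Car 63→Route 6 (184 km), Car 58→Route 7 (114 km), Car 12→Route 1 (57 km), Car 85→Route 3 (55 km), Car 31→Route 2 (75 km) — total 105+184+114+57+55+75 = 590 km.
Min-entry greedy (repeatedly take the single cheapest remaining cell) gives 733 km, worse by 143.
Next-best assignment: Car 91→Route 5, Car 63→Route 7, Car 58→Route 6, Car 12→Route 1, Car 85→Route 3, Car 31→Route 2 = 623 km.
Swapping Car 58↔Car 63 (Car 58→Route 6 196 km, Car 63→Route 7 135 km) adds 33.
Every other assignment is strictly worse.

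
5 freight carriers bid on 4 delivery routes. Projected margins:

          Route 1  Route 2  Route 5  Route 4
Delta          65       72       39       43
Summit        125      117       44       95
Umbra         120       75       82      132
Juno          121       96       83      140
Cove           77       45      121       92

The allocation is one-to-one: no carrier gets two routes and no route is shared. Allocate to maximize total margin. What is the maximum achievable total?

Maximum total: $498k

Optimal: Umbra→Route 1 ($120k), Summit→Route 2 ($117k), Cove→Route 5 ($121k), Juno→Route 4 ($140k) — total 120+117+121+140 = $498k.
Row-greedy (each carrier in turn takes its best remaining route) gives $412k, worse by 86.
Swapping Umbra↔Juno (Umbra→Route 4 $132k, Juno→Route 1 $121k) loses 7.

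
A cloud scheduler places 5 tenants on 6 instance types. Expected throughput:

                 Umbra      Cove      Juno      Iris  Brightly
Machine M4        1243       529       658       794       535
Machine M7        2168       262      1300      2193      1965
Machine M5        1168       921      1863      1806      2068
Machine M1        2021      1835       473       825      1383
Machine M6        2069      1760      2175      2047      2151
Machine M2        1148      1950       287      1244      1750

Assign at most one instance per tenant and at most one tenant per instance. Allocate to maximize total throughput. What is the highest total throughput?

Max total: 10407 ops/s

Optimal: Umbra→Machine M1 (2021 ops/s), Cove→Machine M2 (1950 ops/s), Juno→Machine M6 (2175 ops/s), Iris→Machine M7 (2193 ops/s), Brightly→Machine M5 (2068 ops/s) — total 2021+1950+2175+2193+2068 = 10407 ops/s.
Column-greedy (each instance in turn goes to its best remaining tenant) gives 9514 ops/s, worse by 893.
Next-best assignment: Umbra→Machine M1, Cove→Machine M2, Juno→Machine M5, Iris→Machine M7, Brightly→Machine M6 = 10178 ops/s.
Swapping Cove↔Umbra (Cove→Machine M1 1835 ops/s, Umbra→Machine M2 1148 ops/s) loses 988.
Checked against all permutations: 10407 ops/s is optimal.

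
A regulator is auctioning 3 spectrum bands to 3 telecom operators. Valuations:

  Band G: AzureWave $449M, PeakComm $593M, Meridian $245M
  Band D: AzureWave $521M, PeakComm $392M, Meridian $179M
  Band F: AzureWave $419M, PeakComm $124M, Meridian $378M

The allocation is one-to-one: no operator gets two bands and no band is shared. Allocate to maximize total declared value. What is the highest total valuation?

Maximum total: $1492M

Optimal: AzureWave→Band D ($521M), PeakComm→Band G ($593M), Meridian→Band F ($378M) — total 521+593+378 = $1492M.
Next-best assignment: AzureWave→Band G, PeakComm→Band D, Meridian→Band F = $1219M.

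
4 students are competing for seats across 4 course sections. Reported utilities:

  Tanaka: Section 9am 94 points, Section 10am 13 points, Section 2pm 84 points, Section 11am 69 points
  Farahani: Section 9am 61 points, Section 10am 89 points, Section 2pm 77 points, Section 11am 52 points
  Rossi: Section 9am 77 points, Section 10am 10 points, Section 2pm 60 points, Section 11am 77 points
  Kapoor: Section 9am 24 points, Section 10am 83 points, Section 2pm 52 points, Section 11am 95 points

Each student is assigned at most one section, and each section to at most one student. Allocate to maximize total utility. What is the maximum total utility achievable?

Max total: 345 points

Optimal: Tanaka→Section 2pm (84 points), Farahani→Section 10am (89 points), Rossi→Section 9am (77 points), Kapoor→Section 11am (95 points) — total 84+89+77+95 = 345 points.
Row-greedy (each student in turn takes its best remaining section) gives 312 points, worse by 33.
Next-best assignment: Tanaka→Section 9am, Farahani→Section 10am, Rossi→Section 2pm, Kapoor→Section 11am = 338 points.
Swapping Tanaka↔Rossi (Tanaka→Section 9am 94 points, Rossi→Section 2pm 60 points) loses 7.
No other one-to-one assignment exceeds 345 points.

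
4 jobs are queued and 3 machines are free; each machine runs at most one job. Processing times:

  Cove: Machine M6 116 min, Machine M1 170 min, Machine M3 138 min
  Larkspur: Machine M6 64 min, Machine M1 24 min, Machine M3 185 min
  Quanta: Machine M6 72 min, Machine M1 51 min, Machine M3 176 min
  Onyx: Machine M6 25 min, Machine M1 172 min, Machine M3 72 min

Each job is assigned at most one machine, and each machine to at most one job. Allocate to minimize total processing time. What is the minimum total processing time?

This is a one-to-one assignment (minimum-cost bipartite matching).
Optimal: Quanta→Machine M6 (72 min), Larkspur→Machine M1 (24 min), Onyx→Machine M3 (72 min) — total 72+24+72 = 168 min.
Column-greedy (each machine in turn goes to its cheapest remaining job) gives 187 min, worse by 19.
Swapping Larkspur↔Quanta (Larkspur→Machine M6 64 min, Quanta→Machine M1 51 min) adds 19.
Checked against all permutations: 168 min is optimal.

Minimum total: 168 min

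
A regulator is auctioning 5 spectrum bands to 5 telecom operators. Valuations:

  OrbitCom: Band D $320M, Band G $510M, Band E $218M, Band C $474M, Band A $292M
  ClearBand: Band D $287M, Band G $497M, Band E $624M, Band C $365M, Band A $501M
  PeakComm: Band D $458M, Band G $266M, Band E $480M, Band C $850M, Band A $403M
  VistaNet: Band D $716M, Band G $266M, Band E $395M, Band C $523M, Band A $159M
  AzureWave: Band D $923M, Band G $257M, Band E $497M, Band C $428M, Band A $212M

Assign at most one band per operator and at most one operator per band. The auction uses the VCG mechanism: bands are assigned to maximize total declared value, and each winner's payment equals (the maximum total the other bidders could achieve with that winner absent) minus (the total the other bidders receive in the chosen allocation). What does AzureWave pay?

Efficient allocation: OrbitCom→Band G ($510M), ClearBand→Band A ($501M), PeakComm→Band C ($850M), VistaNet→Band E ($395M), AzureWave→Band D ($923M); total welfare W = $3179M.
AzureWave receives Band D at value $923M, so the others get W − 923 = $2256M.
Without AzureWave: best allocation of the remaining 4 bidders over all 5 bands is OrbitCom→Band G ($510M), ClearBand→Band E ($624M), PeakComm→Band C ($850M), VistaNet→Band D ($716M), total $2700M.
VCG payment = (others' best without AzureWave) − (others' welfare with AzureWave) = 2700 − 2256 = $444M.

AzureWave pays $444M.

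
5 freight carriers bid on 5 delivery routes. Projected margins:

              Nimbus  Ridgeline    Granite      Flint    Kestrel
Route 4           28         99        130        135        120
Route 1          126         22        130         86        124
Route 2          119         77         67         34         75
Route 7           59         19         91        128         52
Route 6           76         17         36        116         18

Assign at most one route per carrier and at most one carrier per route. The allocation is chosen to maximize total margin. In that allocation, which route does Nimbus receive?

This is a one-to-one assignment (maximum-weight bipartite matching).
Optimal: Nimbus→Route 2 ($119k), Ridgeline→Route 4 ($99k), Granite→Route 7 ($91k), Flint→Route 6 ($116k), Kestrel→Route 1 ($124k) — total 119+99+91+116+124 = $549k.
Row-greedy (each carrier in turn takes its best remaining route) gives $507k, worse by 42.
Next-best assignment: Nimbus→Route 6, Ridgeline→Route 2, Granite→Route 4, Flint→Route 7, Kestrel→Route 1 = $535k.
Swapping Ridgeline↔Granite (Ridgeline→Route 7 $19k, Granite→Route 4 $130k) loses 41.
Checked against all permutations: $549k is optimal.
Nimbus's own top route is Route 1 ($126k), but forcing Nimbus→Route 1 and reassigning the rest optimally gives only $530k — worse by 19.

Nimbus receives Route 2.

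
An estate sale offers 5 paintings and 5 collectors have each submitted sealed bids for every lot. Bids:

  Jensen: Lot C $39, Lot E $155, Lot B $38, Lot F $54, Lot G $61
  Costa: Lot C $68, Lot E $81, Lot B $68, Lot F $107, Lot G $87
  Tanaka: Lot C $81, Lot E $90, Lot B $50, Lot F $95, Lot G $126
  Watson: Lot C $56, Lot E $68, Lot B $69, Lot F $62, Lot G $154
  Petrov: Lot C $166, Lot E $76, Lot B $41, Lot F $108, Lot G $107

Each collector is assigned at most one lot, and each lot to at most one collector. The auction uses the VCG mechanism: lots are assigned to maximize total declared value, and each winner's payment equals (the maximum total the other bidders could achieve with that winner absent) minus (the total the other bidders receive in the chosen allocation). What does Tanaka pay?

Tanaka pays $39.

Efficient allocation: Jensen→Lot E ($155), Costa→Lot B ($68), Tanaka→Lot F ($95), Watson→Lot G ($154), Petrov→Lot C ($166); total welfare W = $638.
Tanaka receives Lot F at value $95, so the others get W − 95 = $543.
Without Tanaka: best allocation of the remaining 4 bidders over all 5 lots is Jensen→Lot E ($155), Costa→Lot F ($107), Watson→Lot G ($154), Petrov→Lot C ($166), total $582.
VCG payment = (others' best without Tanaka) − (others' welfare with Tanaka) = 582 − 543 = $39.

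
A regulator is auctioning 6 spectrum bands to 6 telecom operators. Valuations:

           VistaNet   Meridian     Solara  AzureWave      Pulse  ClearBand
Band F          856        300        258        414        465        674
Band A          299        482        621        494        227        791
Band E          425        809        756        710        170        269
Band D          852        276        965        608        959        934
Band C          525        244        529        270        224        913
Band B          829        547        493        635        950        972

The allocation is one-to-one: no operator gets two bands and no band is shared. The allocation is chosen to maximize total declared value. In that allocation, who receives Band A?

AzureWave receives Band A.

This is the linear assignment problem.
Optimal: VistaNet→Band F ($856M), Meridian→Band E ($809M), Solara→Band D ($965M), AzureWave→Band A ($494M), Pulse→Band B ($950M), ClearBand→Band C ($913M) — total 856+809+965+494+950+913 = $4987M.
Row-greedy (each operator in turn takes its best remaining band) gives $4405M, worse by 582.
Checked against all permutations: $4987M is optimal.
AzureWave's own top band is Band E ($710M), but forcing AzureWave→Band E and reassigning the rest optimally gives only $4876M — worse by 111.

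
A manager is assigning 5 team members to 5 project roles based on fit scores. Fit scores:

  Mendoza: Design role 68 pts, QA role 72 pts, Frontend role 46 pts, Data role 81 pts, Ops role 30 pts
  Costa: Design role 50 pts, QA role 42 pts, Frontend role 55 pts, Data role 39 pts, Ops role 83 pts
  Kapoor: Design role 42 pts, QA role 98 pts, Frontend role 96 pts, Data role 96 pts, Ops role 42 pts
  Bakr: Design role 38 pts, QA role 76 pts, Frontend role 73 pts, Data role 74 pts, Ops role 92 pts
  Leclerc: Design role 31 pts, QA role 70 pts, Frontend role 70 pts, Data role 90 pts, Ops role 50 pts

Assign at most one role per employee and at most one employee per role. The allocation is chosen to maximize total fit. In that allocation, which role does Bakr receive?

Optimal: Mendoza→Design role (68 pts), Costa→Ops role (83 pts), Kapoor→Frontend role (96 pts), Bakr→QA role (76 pts), Leclerc→Data role (90 pts) — total 68+83+96+76+90 = 413 pts.
Row-greedy (each employee in turn takes its best remaining role) gives 366 pts, worse by 47.
Bakr's own top role is Ops role (92 pts), but forcing Bakr→Ops role and reassigning the rest optimally gives only 403 pts — worse by 10.

Bakr receives QA role.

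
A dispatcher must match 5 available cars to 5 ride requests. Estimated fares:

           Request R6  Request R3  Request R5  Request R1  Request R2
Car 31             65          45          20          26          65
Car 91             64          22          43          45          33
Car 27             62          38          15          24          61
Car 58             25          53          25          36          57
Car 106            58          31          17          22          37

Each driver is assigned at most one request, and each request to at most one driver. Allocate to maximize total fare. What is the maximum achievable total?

Max total: $245

Optimal: Car 31→Request R2 ($65), Car 91→Request R5 ($43), Car 27→Request R6 ($62), Car 58→Request R3 ($53), Car 106→Request R1 ($22) — total 65+43+62+53+22 = $245.
Row-greedy (each driver in turn takes its best remaining request) gives $241, worse by 4.
Next-best assignment: Car 31→Request R6, Car 91→Request R5, Car 27→Request R2, Car 58→Request R3, Car 106→Request R1 = $244.
Swapping Car 27↔Car 106 (Car 27→Request R1 $24, Car 106→Request R6 $58) loses 2.
No other one-to-one assignment exceeds $245.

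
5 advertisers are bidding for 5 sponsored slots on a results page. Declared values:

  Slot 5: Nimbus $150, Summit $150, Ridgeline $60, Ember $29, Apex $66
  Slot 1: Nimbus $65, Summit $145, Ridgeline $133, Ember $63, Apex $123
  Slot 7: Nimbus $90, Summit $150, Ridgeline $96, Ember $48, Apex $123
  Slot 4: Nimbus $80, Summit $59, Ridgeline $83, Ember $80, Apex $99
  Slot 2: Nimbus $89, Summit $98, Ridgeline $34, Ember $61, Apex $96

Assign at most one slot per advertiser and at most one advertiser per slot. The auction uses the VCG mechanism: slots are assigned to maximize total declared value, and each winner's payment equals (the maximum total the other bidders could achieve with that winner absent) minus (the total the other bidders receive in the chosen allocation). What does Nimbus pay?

Efficient allocation: Nimbus→Slot 5 ($150), Summit→Slot 7 ($150), Ridgeline→Slot 1 ($133), Ember→Slot 4 ($80), Apex→Slot 2 ($96); total welfare W = $609.
Nimbus receives Slot 5 at value $150, so the others get W − 150 = $459.
Without Nimbus: best allocation of the remaining 4 bidders over all 5 slots is Summit→Slot 5 ($150), Ridgeline→Slot 1 ($133), Ember→Slot 4 ($80), Apex→Slot 7 ($123), total $486.
VCG payment = (others' best without Nimbus) − (others' welfare with Nimbus) = 486 − 459 = $27.

Nimbus pays $27.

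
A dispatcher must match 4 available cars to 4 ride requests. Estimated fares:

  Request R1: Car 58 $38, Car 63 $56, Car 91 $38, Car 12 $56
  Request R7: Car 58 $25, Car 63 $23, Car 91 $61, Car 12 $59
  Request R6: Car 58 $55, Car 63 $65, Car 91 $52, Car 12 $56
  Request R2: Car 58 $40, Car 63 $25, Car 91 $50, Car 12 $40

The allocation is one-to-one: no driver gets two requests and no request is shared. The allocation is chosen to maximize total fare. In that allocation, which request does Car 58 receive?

Car 58 receives Request R2.

Optimal: Car 58→Request R2 ($40), Car 63→Request R6 ($65), Car 91→Request R7 ($61), Car 12→Request R1 ($56) — total 40+65+61+56 = $222.
Column-greedy (each request in turn goes to its best remaining driver) gives $213, worse by 9.
Car 58's own top request is Request R6 ($55), but forcing Car 58→Request R6 and reassigning the rest optimally gives only $220 — worse by 2.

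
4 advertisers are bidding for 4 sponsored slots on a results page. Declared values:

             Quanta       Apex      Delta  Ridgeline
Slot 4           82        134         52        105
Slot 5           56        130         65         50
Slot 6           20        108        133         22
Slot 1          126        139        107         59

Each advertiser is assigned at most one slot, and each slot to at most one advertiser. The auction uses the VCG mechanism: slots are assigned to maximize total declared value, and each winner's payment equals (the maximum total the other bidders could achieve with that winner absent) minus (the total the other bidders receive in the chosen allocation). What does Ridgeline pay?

Ridgeline pays $4.

Efficient allocation: Quanta→Slot 1 ($126), Apex→Slot 5 ($130), Delta→Slot 6 ($133), Ridgeline→Slot 4 ($105); total welfare W = $494.
Ridgeline receives Slot 4 at value $105, so the others get W − 105 = $389.
Without Ridgeline: best allocation of the remaining 3 bidders over all 4 slots is Quanta→Slot 1 ($126), Apex→Slot 4 ($134), Delta→Slot 6 ($133), total $393.
VCG payment = (others' best without Ridgeline) − (others' welfare with Ridgeline) = 393 − 389 = $4.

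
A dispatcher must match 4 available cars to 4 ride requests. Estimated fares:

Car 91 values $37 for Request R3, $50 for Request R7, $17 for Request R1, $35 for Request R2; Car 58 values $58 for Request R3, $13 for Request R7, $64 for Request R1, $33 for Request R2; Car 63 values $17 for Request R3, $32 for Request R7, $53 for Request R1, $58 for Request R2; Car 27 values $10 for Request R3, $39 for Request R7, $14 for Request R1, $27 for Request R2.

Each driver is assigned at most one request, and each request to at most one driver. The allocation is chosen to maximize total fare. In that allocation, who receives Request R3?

Optimal: Car 91→Request R3 ($37), Car 58→Request R1 ($64), Car 63→Request R2 ($58), Car 27→Request R7 ($39) — total 37+64+58+39 = $198.
Next-best assignment: Car 91→Request R7, Car 58→Request R3, Car 63→Request R1, Car 27→Request R2 = $188.
Car 91's own top request is Request R7 ($50), but forcing Car 91→Request R7 and reassigning the rest optimally gives only $188 — worse by 10.

Car 91 receives Request R3.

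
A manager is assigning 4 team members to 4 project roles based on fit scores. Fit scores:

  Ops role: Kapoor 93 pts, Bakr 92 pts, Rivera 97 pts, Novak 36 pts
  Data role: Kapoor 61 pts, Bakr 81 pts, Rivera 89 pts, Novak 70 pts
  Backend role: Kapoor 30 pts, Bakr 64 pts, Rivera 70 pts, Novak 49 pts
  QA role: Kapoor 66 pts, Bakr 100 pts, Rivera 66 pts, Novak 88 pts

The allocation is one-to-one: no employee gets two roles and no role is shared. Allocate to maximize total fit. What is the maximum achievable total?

Max total: 334 pts

This is a one-to-one assignment (maximum-weight bipartite matching).
Optimal: Kapoor→Ops role (93 pts), Bakr→Backend role (64 pts), Rivera→Data role (89 pts), Novak→QA role (88 pts) — total 93+64+89+88 = 334 pts.
Row-greedy (each employee in turn takes its best remaining role) gives 331 pts, worse by 3.
Swapping Kapoor↔Rivera (Kapoor→Data role 61 pts, Rivera→Ops role 97 pts) loses 24.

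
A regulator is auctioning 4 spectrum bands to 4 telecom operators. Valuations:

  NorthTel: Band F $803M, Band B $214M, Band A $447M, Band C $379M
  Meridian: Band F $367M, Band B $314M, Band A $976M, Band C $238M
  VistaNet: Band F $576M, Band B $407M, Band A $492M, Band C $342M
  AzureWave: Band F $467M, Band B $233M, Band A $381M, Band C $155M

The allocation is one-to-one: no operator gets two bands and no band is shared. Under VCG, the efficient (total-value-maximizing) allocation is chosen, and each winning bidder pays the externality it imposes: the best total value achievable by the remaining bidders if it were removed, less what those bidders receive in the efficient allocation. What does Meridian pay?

Meridian pays $213M.

Efficient allocation: NorthTel→Band F ($803M), Meridian→Band A ($976M), VistaNet→Band C ($342M), AzureWave→Band B ($233M); total welfare W = $2354M.
Meridian receives Band A at value $976M, so the others get W − 976 = $1378M.
Without Meridian: best allocation of the remaining 3 bidders over all 4 bands is NorthTel→Band F ($803M), VistaNet→Band B ($407M), AzureWave→Band A ($381M), total $1591M.
VCG payment = (others' best without Meridian) − (others' welfare with Meridian) = 1591 − 1378 = $213M.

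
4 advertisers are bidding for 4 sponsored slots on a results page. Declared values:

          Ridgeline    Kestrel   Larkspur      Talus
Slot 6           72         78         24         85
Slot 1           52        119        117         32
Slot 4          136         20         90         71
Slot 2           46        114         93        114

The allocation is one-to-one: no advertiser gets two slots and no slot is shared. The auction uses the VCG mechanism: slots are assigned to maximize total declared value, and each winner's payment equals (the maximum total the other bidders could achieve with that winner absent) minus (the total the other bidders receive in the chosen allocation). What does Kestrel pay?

Efficient allocation: Ridgeline→Slot 4 ($136), Kestrel→Slot 2 ($114), Larkspur→Slot 1 ($117), Talus→Slot 6 ($85); total welfare W = $452.
Kestrel receives Slot 2 at value $114, so the others get W − 114 = $338.
Without Kestrel: best allocation of the remaining 3 bidders over all 4 slots is Ridgeline→Slot 4 ($136), Larkspur→Slot 1 ($117), Talus→Slot 2 ($114), total $367.
VCG payment = (others' best without Kestrel) − (others' welfare with Kestrel) = 367 − 338 = $29.

Kestrel pays $29.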